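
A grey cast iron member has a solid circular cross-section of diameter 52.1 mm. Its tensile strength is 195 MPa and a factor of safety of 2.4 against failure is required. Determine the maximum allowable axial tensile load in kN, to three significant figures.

σ_allow = 195/2.4 = 81.25 MPa.
A = πd²/4 = π×52.1²/4 = 2132 mm².
F_allow = σ_allow × A = 81.25×2132 = 173200 N.

F_allow = 173 kN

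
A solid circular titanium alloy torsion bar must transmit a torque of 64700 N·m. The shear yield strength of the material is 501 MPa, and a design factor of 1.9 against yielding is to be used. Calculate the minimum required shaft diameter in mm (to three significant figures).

Allowable shear stress τ_allow = 501/1.9 = 263.7 MPa.
For a solid shaft τ = 16T/(πd³), so d³ = 16T/(π τ_allow) = 16×6.4700×10^7/(π×263.7) = 1.250×10^6 mm³.
d = (1.250×10^6)^(1/3) = 107.7 mm.

d = 108 mm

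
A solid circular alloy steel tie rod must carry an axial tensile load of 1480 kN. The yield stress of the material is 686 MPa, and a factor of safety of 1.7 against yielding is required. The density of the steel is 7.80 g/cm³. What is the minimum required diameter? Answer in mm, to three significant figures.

Allowable stress σ_allow = 686/1.7 = 403.5 MPa.
Required area A = F/σ_allow = 1480000/403.5 = 3668 mm².
A = πd²/4 → d = √(4A/π) = 68.34 mm.

d = 68.3 mm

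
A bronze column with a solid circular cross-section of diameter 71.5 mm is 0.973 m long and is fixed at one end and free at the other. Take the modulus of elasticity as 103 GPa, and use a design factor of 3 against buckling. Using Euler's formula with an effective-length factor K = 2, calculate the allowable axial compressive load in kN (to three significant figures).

I = πd⁴/64 = π×71.5⁴/64 = 1.283×10^6 mm⁴.
Effective length L_e = KL = 2×0.973 m = 1946 mm.
Euler critical load P_cr = π²EI/L_e² = π²×103000×1.283×10^6/1946² = 344400 N.
P_allow = P_cr/n = 344400/3 = 114800 N.

P_allow = 115 kN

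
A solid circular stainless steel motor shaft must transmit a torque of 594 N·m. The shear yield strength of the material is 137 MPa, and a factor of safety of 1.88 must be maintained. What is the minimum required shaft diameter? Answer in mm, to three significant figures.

Allowable shear stress τ_allow = 137/1.88 = 72.87 MPa.
For a solid shaft τ = 16T/(πd³), so d³ = 16T/(π τ_allow) = 16×594000/(π×72.87) = 41510 mm³.
d = (41510)^(1/3) = 34.63 mm.

d = 34.6 mm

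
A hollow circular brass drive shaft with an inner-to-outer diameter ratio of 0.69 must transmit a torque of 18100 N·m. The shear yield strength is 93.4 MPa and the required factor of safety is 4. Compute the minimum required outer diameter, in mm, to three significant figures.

τ_allow = 93.4/4 = 23.35 MPa.
For a hollow shaft τ = 16T/[πd_o³(1−k⁴)] with k = 0.69, so 1−k⁴ = 0.7733.
d_o³ = 16T/[π τ_allow (1−k⁴)] = 16×1.8100×10^7/(π×23.35×0.7733) = 5.105×10^6 mm³.
d_o = 172.2 mm.

d_o = 172 mm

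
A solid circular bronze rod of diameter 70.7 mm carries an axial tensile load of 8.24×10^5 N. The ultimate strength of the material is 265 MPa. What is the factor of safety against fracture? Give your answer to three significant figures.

n = 1.26

A = πd²/4 = 3926 mm².
σ = F/A = 824000/3926 = 209.9 MPa.
n = 265/209.9 = 1.263.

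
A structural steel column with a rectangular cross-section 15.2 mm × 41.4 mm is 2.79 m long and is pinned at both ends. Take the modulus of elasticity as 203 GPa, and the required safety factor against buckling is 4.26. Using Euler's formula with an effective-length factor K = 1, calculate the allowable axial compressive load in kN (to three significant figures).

Buckling occurs about the weak axis: I_min = h·b³/12 = 41.4×15.2³/12 = 12120 mm⁴ (b = 15.2 mm is the smaller dimension).
Effective length L_e = KL = 1×2.79 m = 2790 mm.
Euler critical load P_cr = π²EI/L_e² = π²×203000×12120/2790² = 3118 N.
P_allow = P_cr/n = 3118/4.26 = 732.0 N.

P_allow = 0.732 kN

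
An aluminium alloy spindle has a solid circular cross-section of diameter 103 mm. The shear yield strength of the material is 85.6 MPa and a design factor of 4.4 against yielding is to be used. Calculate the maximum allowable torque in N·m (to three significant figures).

τ_allow = 85.6/4.4 = 19.45 MPa.
For a solid shaft T_allow = τ_allow·πd³/16; πd³/16 = π×103³/16 = 214600 mm³.
T_allow = 19.45×214600 = 4.174×10^6 N·mm = 4174 N·m.

T_allow = 4170 N·m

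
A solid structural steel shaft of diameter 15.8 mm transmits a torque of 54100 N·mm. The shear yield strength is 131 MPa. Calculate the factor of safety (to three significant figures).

τ = 16T/(πd³) = 16×54100/(π×15.8³) = 69.85 MPa.
n = τ_limit/τ = 131/69.85 = 1.875.

n = 1.88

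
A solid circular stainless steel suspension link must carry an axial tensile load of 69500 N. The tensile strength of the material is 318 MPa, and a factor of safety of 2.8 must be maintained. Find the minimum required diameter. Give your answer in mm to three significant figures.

Allowable stress σ_allow = 318/2.8 = 113.6 MPa.
Required area A = F/σ_allow = 69500/113.6 = 611.9 mm².
A = πd²/4 → d = √(4A/π) = 27.91 mm.

d = 27.9 mm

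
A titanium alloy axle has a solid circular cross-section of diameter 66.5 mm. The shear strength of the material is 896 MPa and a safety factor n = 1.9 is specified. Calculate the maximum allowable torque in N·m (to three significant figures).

T_allow = 27200 N·m

τ_allow = 896/1.9 = 471.6 MPa.
For a solid shaft T_allow = τ_allow·πd³/16; πd³/16 = π×66.5³/16 = 57740 mm³.
T_allow = 471.6×57740 = 2.723×10^7 N·mm = 27230 N·m.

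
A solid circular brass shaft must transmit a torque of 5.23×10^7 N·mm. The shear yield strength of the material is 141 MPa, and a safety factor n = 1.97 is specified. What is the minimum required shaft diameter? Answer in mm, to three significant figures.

Allowable shear stress τ_allow = 141/1.97 = 71.57 MPa.
For a solid shaft τ = 16T/(πd³), so d³ = 16T/(π τ_allow) = 16×5.2300×10^7/(π×71.57) = 3.722×10^6 mm³.
d = (3.722×10^6)^(1/3) = 155.0 mm.

d = 155 mm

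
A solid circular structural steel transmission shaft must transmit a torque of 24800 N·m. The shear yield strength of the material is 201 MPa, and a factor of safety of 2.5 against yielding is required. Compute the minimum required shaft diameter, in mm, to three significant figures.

d = 116 mm

Allowable shear stress τ_allow = 201/2.5 = 80.40 MPa.
For a solid shaft τ = 16T/(πd³), so d³ = 16T/(π τ_allow) = 16×2.4800×10^7/(π×80.40) = 1.571×10^6 mm³.
d = (1.571×10^6)^(1/3) = 116.2 mm.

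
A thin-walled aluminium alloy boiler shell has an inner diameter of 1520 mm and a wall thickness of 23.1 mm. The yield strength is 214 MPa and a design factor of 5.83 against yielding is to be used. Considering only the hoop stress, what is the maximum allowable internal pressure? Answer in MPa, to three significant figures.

p_allow = 1.12 MPa

σ_allow = 214/5.83 = 36.71 MPa.
σ_h = pD/(2t) → p_allow = 2σ_allow t/D = 2×36.71×23.1/1520 = 1.116 MPa.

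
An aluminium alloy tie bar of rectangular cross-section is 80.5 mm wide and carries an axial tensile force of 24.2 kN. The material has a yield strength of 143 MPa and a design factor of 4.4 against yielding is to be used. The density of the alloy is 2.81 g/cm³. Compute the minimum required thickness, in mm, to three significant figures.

σ_allow = 143/4.4 = 32.50 MPa.
Required area A = F/σ_allow = 24200/32.50 = 744.6 mm².
t = A/w = 744.6/80.5 = 9.250 mm.

t = 9.25 mm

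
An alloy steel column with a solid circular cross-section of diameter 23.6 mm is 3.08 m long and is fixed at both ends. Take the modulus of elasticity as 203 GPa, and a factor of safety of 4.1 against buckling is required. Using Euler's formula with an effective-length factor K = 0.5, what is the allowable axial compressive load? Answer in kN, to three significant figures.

P_allow = 3.14 kN

I = πd⁴/64 = π×23.6⁴/64 = 15230 mm⁴.
Effective length L_e = KL = 0.5×3.08 m = 1540 mm.
Euler critical load P_cr = π²EI/L_e² = π²×203000×15230/1540² = 12860 N.
P_allow = P_cr/n = 12860/4.1 = 3138 N.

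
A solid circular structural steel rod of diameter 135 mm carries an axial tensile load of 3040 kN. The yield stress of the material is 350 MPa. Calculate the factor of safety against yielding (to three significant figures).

A = πd²/4 = 14310 mm².
σ = F/A = 3040000/14310 = 212.4 MPa.
n = 350/212.4 = 1.648.

n = 1.65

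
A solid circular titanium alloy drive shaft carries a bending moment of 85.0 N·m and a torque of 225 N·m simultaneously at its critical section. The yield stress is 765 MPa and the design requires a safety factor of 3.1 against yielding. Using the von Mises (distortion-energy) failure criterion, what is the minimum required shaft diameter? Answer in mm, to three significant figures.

d = 20.6 mm

σ_allow = σ_y/n = 765/3.1 = 246.8 MPa.
For a solid shaft σ_b = 32M/(πd³) and τ = 16T/(πd³), so the von Mises stress is σ' = (16/πd³)·√(4M²+3T²).
√(4M²+3T²) = √(4×(85000)² + 3×(225000)²) = 425200 N·mm.
d³ = 16×425200/(π×246.8) = 8775 mm³.
d = 20.63 mm.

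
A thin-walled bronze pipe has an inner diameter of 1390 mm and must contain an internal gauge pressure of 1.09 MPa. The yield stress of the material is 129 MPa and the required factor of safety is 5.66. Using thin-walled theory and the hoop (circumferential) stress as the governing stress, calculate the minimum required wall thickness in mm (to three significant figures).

t = 33.2 mm

σ_allow = 129/5.66 = 22.79 MPa.
Hoop stress σ_h = pD/(2t), so t = pD/(2σ_allow) = 1.09×1390/(2×22.79) = 33.24 mm.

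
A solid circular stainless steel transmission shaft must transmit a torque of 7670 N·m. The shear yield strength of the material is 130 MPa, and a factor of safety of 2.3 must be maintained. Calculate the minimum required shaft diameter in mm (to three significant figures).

Allowable shear stress τ_allow = 130/2.3 = 56.52 MPa.
For a solid shaft τ = 16T/(πd³), so d³ = 16T/(π τ_allow) = 16×7670000/(π×56.52) = 691100 mm³.
d = (691100)^(1/3) = 88.41 mm.

d = 88.4 mm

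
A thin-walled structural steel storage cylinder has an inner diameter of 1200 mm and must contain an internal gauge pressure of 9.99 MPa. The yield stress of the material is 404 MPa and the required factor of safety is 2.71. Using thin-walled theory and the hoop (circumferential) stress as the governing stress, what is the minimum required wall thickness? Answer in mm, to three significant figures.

σ_allow = 404/2.71 = 149.1 MPa.
Hoop stress σ_h = pD/(2t), so t = pD/(2σ_allow) = 9.99×1200/(2×149.1) = 40.21 mm.

t = 40.2 mm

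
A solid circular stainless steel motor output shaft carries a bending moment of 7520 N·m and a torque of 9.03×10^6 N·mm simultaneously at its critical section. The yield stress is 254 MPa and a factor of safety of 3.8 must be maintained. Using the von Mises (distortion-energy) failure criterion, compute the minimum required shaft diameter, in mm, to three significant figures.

σ_allow = σ_y/n = 254/3.8 = 66.84 MPa.
For a solid shaft σ_b = 32M/(πd³) and τ = 16T/(πd³), so the von Mises stress is σ' = (16/πd³)·√(4M²+3T²).
√(4M²+3T²) = √(4×(7.520×10^6)² + 3×(9.030×10^6)²) = 2.170×10^7 N·mm.
d³ = 16×2.170×10^7/(π×66.84) = 1.653×10^6 mm³.
d = 118.2 mm.

d = 118 mm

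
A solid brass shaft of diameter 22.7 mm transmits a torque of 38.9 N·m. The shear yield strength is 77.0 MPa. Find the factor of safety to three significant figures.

n = 4.55

τ = 16T/(πd³) = 16×38900/(π×22.7³) = 16.94 MPa.
n = τ_limit/τ = 77.0/16.94 = 4.546.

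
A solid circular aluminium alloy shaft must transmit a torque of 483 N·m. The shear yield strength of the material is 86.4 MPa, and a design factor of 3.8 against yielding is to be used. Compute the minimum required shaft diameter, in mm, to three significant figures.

d = 47.6 mm

Allowable shear stress τ_allow = 86.4/3.8 = 22.74 MPa.
For a solid shaft τ = 16T/(πd³), so d³ = 16T/(π τ_allow) = 16×483000/(π×22.74) = 108200 mm³.
d = (108200)^(1/3) = 47.65 mm.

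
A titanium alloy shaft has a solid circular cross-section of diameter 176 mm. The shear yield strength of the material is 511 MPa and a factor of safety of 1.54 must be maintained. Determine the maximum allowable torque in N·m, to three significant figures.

τ_allow = 511/1.54 = 331.8 MPa.
For a solid shaft T_allow = τ_allow·πd³/16; πd³/16 = π×176³/16 = 1.070×10^6 mm³.
T_allow = 331.8×1.070×10^6 = 3.552×10^8 N·mm = 355200 N·m.

T_allow = 3.55×10^5 N·m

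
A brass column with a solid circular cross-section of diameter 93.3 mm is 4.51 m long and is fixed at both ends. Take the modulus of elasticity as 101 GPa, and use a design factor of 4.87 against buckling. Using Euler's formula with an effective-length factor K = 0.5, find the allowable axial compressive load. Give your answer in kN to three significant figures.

P_allow = 150 kN

I = πd⁴/64 = π×93.3⁴/64 = 3.720×10^6 mm⁴.
Effective length L_e = KL = 0.5×4.51 m = 2255 mm.
Euler critical load P_cr = π²EI/L_e² = π²×101000×3.720×10^6/2255² = 729200 N.
P_allow = P_cr/n = 729200/4.87 = 149700 N.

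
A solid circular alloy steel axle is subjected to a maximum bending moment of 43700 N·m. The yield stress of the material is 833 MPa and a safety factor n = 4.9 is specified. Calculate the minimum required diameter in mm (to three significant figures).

d = 138 mm

σ_allow = 833/4.9 = 170.0 MPa.
For a solid circular section σ = 32M/(πd³), so d³ = 32M/(π σ_allow) = 32×4.3700×10^7/(π×170.0) = 2.618×10^6 mm³.
d = 137.8 mm.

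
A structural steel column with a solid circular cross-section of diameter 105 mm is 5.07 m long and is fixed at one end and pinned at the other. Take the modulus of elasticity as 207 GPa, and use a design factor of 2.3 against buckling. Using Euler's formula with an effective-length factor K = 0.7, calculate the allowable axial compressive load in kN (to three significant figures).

P_allow = 421 kN

I = πd⁴/64 = π×105⁴/64 = 5.967×10^6 mm⁴.
Effective length L_e = KL = 0.7×5.07 m = 3549 mm.
Euler critical load P_cr = π²EI/L_e² = π²×207000×5.967×10^6/3549² = 967800 N.
P_allow = P_cr/n = 967800/2.3 = 420800 N.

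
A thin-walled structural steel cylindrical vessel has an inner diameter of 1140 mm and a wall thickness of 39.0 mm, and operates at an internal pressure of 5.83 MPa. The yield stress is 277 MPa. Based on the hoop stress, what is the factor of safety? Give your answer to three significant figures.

σ_h = pD/(2t) = 5.83×1140/(2×39.0) = 85.21 MPa.
n = 277/85.21 = 3.251.

n = 3.25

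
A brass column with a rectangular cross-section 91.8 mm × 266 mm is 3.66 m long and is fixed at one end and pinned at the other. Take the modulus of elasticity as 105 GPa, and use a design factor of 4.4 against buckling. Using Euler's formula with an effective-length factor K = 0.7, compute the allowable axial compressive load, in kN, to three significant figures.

Buckling occurs about the weak axis: I_min = h·b³/12 = 266×91.8³/12 = 1.715×10^7 mm⁴ (b = 91.8 mm is the smaller dimension).
Effective length L_e = KL = 0.7×3.66 m = 2562 mm.
Euler critical load P_cr = π²EI/L_e² = π²×105000×1.715×10^7/2562² = 2.707×10^6 N.
P_allow = P_cr/n = 2.707×10^6/4.4 = 615300 N.

P_allow = 615 kN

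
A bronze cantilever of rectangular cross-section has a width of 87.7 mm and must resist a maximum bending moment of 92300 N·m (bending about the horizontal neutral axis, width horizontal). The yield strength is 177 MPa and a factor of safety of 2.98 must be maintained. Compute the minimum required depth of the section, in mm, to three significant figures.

σ_allow = 177/2.98 = 59.40 MPa.
For a rectangular section σ = 6M/(bh²), so h² = 6M/(b σ_allow) = 6×9.2300×10^7/(87.7×59.40) = 106300 mm².
h = 326.1 mm.

h = 326 mm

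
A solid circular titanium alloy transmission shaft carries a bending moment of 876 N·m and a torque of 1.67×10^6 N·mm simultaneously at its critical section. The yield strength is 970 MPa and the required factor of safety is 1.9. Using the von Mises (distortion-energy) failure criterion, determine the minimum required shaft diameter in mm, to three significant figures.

d = 32.3 mm

σ_allow = σ_y/n = 970/1.9 = 510.5 MPa.
For a solid shaft σ_b = 32M/(πd³) and τ = 16T/(πd³), so the von Mises stress is σ' = (16/πd³)·√(4M²+3T²).
√(4M²+3T²) = √(4×(876000)² + 3×(1.670×10^6)²) = 3.382×10^6 N·mm.
d³ = 16×3.382×10^6/(π×510.5) = 33740 mm³.
d = 32.31 mm.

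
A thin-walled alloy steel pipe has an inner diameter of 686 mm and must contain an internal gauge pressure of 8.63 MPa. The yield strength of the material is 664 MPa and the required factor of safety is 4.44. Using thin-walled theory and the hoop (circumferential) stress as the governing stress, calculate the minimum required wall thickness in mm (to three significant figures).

t = 19.8 mm

σ_allow = 664/4.44 = 149.5 MPa.
Hoop stress σ_h = pD/(2t), so t = pD/(2σ_allow) = 8.63×686/(2×149.5) = 19.79 mm.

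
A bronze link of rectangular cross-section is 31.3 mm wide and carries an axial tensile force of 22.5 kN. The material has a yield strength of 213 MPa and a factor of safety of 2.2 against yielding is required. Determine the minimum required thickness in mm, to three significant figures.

σ_allow = 213/2.2 = 96.82 MPa.
Required area A = F/σ_allow = 22500/96.82 = 232.4 mm².
t = A/w = 232.4/31.3 = 7.425 mm.

t = 7.42 mm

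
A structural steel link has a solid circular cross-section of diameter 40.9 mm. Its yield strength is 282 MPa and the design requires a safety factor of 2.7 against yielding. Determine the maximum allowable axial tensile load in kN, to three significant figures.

σ_allow = 282/2.7 = 104.4 MPa.
A = πd²/4 = π×40.9²/4 = 1314 mm².
F_allow = σ_allow × A = 104.4×1314 = 137200 N.

F_allow = 137 kN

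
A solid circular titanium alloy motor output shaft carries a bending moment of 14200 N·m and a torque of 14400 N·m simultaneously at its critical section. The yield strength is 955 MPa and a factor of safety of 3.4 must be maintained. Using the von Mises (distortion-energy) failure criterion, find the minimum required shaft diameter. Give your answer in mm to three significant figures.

σ_allow = σ_y/n = 955/3.4 = 280.9 MPa.
For a solid shaft σ_b = 32M/(πd³) and τ = 16T/(πd³), so the von Mises stress is σ' = (16/πd³)·√(4M²+3T²).
√(4M²+3T²) = √(4×(1.420×10^7)² + 3×(1.440×10^7)²) = 3.780×10^7 N·mm.
d³ = 16×3.780×10^7/(π×280.9) = 685300 mm³.
d = 88.17 mm.

d = 88.2 mm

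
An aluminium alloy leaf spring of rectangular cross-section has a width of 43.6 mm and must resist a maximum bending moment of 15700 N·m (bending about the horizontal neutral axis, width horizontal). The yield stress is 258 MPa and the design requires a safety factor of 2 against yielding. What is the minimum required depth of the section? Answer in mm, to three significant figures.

h = 129 mm

σ_allow = 258/2 = 129.0 MPa.
For a rectangular section σ = 6M/(bh²), so h² = 6M/(b σ_allow) = 6×1.5700×10^7/(43.6×129.0) = 16750 mm².
h = 129.4 mm.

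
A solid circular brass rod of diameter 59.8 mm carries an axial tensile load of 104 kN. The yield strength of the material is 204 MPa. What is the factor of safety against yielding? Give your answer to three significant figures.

A = πd²/4 = 2809 mm².
σ = F/A = 104000/2809 = 37.03 MPa.
n = 204/37.03 = 5.509.

n = 5.51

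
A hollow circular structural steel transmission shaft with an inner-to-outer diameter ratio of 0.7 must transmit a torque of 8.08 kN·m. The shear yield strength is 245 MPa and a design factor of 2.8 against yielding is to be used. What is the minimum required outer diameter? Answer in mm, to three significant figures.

d_o = 85.2 mm

τ_allow = 245/2.8 = 87.50 MPa.
For a hollow shaft τ = 16T/[πd_o³(1−k⁴)] with k = 0.7, so 1−k⁴ = 0.7599.
d_o³ = 16T/[π τ_allow (1−k⁴)] = 16×8080000/(π×87.50×0.7599) = 618900 mm³.
d_o = 85.22 mm.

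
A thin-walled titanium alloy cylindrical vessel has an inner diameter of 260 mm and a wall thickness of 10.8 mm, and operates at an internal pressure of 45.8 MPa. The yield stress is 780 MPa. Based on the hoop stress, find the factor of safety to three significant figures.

σ_h = pD/(2t) = 45.8×260/(2×10.8) = 551.3 MPa.
n = 780/551.3 = 1.415.

n = 1.41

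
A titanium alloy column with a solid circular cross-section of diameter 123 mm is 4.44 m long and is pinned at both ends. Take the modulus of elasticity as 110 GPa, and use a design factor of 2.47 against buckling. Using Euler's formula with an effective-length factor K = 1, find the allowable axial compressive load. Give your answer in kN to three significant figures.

P_allow = 251 kN

I = πd⁴/64 = π×123⁴/64 = 1.124×10^7 mm⁴.
Effective length L_e = KL = 1×4.44 m = 4440 mm.
Euler critical load P_cr = π²EI/L_e² = π²×110000×1.124×10^7/4440² = 618800 N.
P_allow = P_cr/n = 618800/2.47 = 250500 N.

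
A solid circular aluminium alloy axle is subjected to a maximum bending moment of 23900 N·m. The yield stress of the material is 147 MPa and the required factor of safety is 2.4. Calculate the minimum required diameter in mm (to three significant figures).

d = 158 mm

σ_allow = 147/2.4 = 61.25 MPa.
For a solid circular section σ = 32M/(πd³), so d³ = 32M/(π σ_allow) = 32×2.3900×10^7/(π×61.25) = 3.975×10^6 mm³.
d = 158.4 mm.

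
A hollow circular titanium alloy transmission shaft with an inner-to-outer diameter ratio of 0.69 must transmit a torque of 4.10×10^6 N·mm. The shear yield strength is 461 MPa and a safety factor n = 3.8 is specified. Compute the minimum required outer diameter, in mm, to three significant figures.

d_o = 60.6 mm

τ_allow = 461/3.8 = 121.3 MPa.
For a hollow shaft τ = 16T/[πd_o³(1−k⁴)] with k = 0.69, so 1−k⁴ = 0.7733.
d_o³ = 16T/[π τ_allow (1−k⁴)] = 16×4100000/(π×121.3×0.7733) = 222600 mm³.
d_o = 60.60 mm.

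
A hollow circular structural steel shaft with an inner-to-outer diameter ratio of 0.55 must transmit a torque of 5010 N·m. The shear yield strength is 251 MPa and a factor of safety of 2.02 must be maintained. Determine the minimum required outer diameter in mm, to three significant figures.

d_o = 60.9 mm

τ_allow = 251/2.02 = 124.3 MPa.
For a hollow shaft τ = 16T/[πd_o³(1−k⁴)] with k = 0.55, so 1−k⁴ = 0.9085.
d_o³ = 16T/[π τ_allow (1−k⁴)] = 16×5010000/(π×124.3×0.9085) = 226000 mm³.
d_o = 60.91 mm.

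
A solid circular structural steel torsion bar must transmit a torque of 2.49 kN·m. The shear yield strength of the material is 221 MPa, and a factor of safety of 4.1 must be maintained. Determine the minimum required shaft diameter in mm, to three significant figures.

Allowable shear stress τ_allow = 221/4.1 = 53.90 MPa.
For a solid shaft τ = 16T/(πd³), so d³ = 16T/(π τ_allow) = 16×2490000/(π×53.90) = 235300 mm³.
d = (235300)^(1/3) = 61.73 mm.

d = 61.7 mm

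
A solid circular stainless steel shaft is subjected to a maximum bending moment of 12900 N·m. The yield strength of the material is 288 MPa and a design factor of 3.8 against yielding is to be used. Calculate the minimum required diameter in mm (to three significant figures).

d = 120 mm

σ_allow = 288/3.8 = 75.79 MPa.
For a solid circular section σ = 32M/(πd³), so d³ = 32M/(π σ_allow) = 32×1.2900×10^7/(π×75.79) = 1.734×10^6 mm³.
d = 120.1 mm.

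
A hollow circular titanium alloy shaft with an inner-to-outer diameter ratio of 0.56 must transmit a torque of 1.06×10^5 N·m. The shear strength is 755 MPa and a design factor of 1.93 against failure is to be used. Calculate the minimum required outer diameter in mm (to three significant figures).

τ_allow = 755/1.93 = 391.2 MPa.
For a hollow shaft τ = 16T/[πd_o³(1−k⁴)] with k = 0.56, so 1−k⁴ = 0.9017.
d_o³ = 16T/[π τ_allow (1−k⁴)] = 16×1.0600×10^8/(π×391.2×0.9017) = 1.531×10^6 mm³.
d_o = 115.2 mm.

d_o = 115 mm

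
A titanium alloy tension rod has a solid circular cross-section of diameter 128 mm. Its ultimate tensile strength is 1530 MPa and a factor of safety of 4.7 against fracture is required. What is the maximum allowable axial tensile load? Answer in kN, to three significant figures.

F_allow = 4190 kN

σ_allow = 1530/4.7 = 325.5 MPa.
A = πd²/4 = π×128²/4 = 12870 mm².
F_allow = σ_allow × A = 325.5×12870 = 4.189×10^6 N.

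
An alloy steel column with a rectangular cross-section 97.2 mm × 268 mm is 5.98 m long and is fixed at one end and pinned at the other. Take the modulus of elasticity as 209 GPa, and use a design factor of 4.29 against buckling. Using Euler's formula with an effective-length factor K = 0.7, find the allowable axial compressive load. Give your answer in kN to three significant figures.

Buckling occurs about the weak axis: I_min = h·b³/12 = 268×97.2³/12 = 2.051×10^7 mm⁴ (b = 97.2 mm is the smaller dimension).
Effective length L_e = KL = 0.7×5.98 m = 4186 mm.
Euler critical load P_cr = π²EI/L_e² = π²×209000×2.051×10^7/4186² = 2.414×10^6 N.
P_allow = P_cr/n = 2.414×10^6/4.29 = 562800 N.

P_allow = 563 kN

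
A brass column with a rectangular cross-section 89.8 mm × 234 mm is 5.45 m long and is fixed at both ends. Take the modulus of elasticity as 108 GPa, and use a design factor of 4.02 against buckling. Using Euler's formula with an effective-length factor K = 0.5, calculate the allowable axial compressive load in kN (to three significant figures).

Buckling occurs about the weak axis: I_min = h·b³/12 = 234×89.8³/12 = 1.412×10^7 mm⁴ (b = 89.8 mm is the smaller dimension).
Effective length L_e = KL = 0.5×5.45 m = 2725 mm.
Euler critical load P_cr = π²EI/L_e² = π²×108000×1.412×10^7/2725² = 2.027×10^6 N.
P_allow = P_cr/n = 2.027×10^6/4.02 = 504200 N.

P_allow = 504 kN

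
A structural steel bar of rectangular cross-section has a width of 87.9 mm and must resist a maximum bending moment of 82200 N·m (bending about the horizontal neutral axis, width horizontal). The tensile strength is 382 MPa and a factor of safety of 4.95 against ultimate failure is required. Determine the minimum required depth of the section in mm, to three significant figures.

h = 270 mm

σ_allow = 382/4.95 = 77.17 MPa.
For a rectangular section σ = 6M/(bh²), so h² = 6M/(b σ_allow) = 6×8.2200×10^7/(87.9×77.17) = 72710 mm².
h = 269.6 mm.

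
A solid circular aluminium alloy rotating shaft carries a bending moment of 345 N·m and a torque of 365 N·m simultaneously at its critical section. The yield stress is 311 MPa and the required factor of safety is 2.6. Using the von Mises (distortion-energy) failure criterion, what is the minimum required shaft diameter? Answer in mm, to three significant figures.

σ_allow = σ_y/n = 311/2.6 = 119.6 MPa.
For a solid shaft σ_b = 32M/(πd³) and τ = 16T/(πd³), so the von Mises stress is σ' = (16/πd³)·√(4M²+3T²).
√(4M²+3T²) = √(4×(345000)² + 3×(365000)²) = 935800 N·mm.
d³ = 16×935800/(π×119.6) = 39850 mm³.
d = 34.16 mm.

d = 34.2 mm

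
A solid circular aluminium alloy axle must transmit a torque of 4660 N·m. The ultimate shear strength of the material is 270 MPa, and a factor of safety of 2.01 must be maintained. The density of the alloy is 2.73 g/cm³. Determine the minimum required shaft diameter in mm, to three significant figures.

d = 56.1 mm

Allowable shear stress τ_allow = 270/2.01 = 134.3 MPa.
For a solid shaft τ = 16T/(πd³), so d³ = 16T/(π τ_allow) = 16×4660000/(π×134.3) = 176700 mm³.
d = (176700)^(1/3) = 56.11 mm.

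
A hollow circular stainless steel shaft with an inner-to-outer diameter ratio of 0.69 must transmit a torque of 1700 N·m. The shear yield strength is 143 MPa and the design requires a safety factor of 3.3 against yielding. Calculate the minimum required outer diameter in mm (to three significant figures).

d_o = 63.7 mm

τ_allow = 143/3.3 = 43.33 MPa.
For a hollow shaft τ = 16T/[πd_o³(1−k⁴)] with k = 0.69, so 1−k⁴ = 0.7733.
d_o³ = 16T/[π τ_allow (1−k⁴)] = 16×1700000/(π×43.33×0.7733) = 258400 mm³.
d_o = 63.69 mm.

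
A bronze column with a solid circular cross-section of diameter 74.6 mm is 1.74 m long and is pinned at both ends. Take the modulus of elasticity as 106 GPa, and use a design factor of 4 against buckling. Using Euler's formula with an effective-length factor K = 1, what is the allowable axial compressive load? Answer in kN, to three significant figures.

P_allow = 131 kN

I = πd⁴/64 = π×74.6⁴/64 = 1.520×10^6 mm⁴.
Effective length L_e = KL = 1×1.74 m = 1740 mm.
Euler critical load P_cr = π²EI/L_e² = π²×106000×1.520×10^6/1740² = 525300 N.
P_allow = P_cr/n = 525300/4 = 131300 N.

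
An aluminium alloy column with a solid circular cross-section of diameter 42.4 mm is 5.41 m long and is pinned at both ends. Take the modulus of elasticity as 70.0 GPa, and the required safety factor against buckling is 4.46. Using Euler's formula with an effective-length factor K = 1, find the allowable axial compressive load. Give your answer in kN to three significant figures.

I = πd⁴/64 = π×42.4⁴/64 = 158600 mm⁴.
Effective length L_e = KL = 1×5.41 m = 5410 mm.
Euler critical load P_cr = π²EI/L_e² = π²×70000×158600/5410² = 3745 N.
P_allow = P_cr/n = 3745/4.46 = 839.7 N.

P_allow = 0.840 kN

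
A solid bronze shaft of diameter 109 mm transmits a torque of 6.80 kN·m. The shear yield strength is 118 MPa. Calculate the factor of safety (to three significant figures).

n = 4.41

τ = 16T/(πd³) = 16×6800000/(π×109³) = 26.74 MPa.
n = τ_limit/τ = 118/26.74 = 4.412.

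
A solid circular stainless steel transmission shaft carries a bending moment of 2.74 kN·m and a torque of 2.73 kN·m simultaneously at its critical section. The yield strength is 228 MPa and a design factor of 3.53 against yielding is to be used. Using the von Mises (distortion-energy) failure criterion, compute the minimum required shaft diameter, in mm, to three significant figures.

σ_allow = σ_y/n = 228/3.53 = 64.59 MPa.
For a solid shaft σ_b = 32M/(πd³) and τ = 16T/(πd³), so the von Mises stress is σ' = (16/πd³)·√(4M²+3T²).
√(4M²+3T²) = √(4×(2.740×10^6)² + 3×(2.730×10^6)²) = 7.238×10^6 N·mm.
d³ = 16×7.238×10^6/(π×64.59) = 570700 mm³.
d = 82.95 mm.

d = 82.9 mm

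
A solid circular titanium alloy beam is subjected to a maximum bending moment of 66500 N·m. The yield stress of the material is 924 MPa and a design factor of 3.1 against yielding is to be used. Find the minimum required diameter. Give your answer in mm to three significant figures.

d = 131 mm

σ_allow = 924/3.1 = 298.1 MPa.
For a solid circular section σ = 32M/(πd³), so d³ = 32M/(π σ_allow) = 32×6.6500×10^7/(π×298.1) = 2.273×10^6 mm³.
d = 131.5 mm.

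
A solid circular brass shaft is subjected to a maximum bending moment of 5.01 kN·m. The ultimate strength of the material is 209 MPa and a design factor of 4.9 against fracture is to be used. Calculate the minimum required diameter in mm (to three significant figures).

σ_allow = 209/4.9 = 42.65 MPa.
For a solid circular section σ = 32M/(πd³), so d³ = 32M/(π σ_allow) = 32×5010000/(π×42.65) = 1.196×10^6 mm³.
d = 106.2 mm.

d = 106 mm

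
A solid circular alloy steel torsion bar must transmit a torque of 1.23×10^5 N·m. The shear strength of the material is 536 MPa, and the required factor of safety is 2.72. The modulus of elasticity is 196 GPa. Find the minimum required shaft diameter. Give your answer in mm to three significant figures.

d = 147 mm

Allowable shear stress τ_allow = 536/2.72 = 197.1 MPa.
For a solid shaft τ = 16T/(πd³), so d³ = 16T/(π τ_allow) = 16×1.2300×10^8/(π×197.1) = 3.179×10^6 mm³.
d = (3.179×10^6)^(1/3) = 147.0 mm.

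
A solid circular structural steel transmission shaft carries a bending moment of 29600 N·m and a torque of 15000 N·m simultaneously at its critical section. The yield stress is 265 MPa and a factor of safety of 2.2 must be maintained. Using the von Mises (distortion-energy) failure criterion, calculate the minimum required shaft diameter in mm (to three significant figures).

σ_allow = σ_y/n = 265/2.2 = 120.5 MPa.
For a solid shaft σ_b = 32M/(πd³) and τ = 16T/(πd³), so the von Mises stress is σ' = (16/πd³)·√(4M²+3T²).
√(4M²+3T²) = √(4×(2.960×10^7)² + 3×(1.500×10^7)²) = 6.465×10^7 N·mm.
d³ = 16×6.465×10^7/(π×120.5) = 2.733×10^6 mm³.
d = 139.8 mm.

d = 140 mm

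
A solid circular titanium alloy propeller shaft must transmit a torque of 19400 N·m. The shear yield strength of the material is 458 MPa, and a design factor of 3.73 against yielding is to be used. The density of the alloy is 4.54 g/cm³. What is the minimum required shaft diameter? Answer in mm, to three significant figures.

Allowable shear stress τ_allow = 458/3.73 = 122.8 MPa.
For a solid shaft τ = 16T/(πd³), so d³ = 16T/(π τ_allow) = 16×1.9400×10^7/(π×122.8) = 804700 mm³.
d = (804700)^(1/3) = 93.01 mm.

d = 93.0 mm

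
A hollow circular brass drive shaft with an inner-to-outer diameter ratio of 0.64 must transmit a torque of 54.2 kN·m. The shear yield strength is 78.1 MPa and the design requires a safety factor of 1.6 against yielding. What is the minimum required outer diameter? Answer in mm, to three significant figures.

τ_allow = 78.1/1.6 = 48.81 MPa.
For a hollow shaft τ = 16T/[πd_o³(1−k⁴)] with k = 0.64, so 1−k⁴ = 0.8322.
d_o³ = 16T/[π τ_allow (1−k⁴)] = 16×5.4200×10^7/(π×48.81×0.8322) = 6.795×10^6 mm³.
d_o = 189.4 mm.

d_o = 189 mm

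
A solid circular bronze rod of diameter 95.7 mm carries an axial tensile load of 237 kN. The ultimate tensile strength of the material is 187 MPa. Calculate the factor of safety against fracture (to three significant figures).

n = 5.68

A = πd²/4 = 7193 mm².
σ = F/A = 237000/7193 = 32.95 MPa.
n = 187/32.95 = 5.676.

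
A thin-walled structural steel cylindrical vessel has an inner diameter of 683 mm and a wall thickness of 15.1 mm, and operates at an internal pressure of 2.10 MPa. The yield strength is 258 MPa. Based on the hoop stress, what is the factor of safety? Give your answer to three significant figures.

σ_h = pD/(2t) = 2.10×683/(2×15.1) = 47.49 MPa.
n = 258/47.49 = 5.432.

n = 5.43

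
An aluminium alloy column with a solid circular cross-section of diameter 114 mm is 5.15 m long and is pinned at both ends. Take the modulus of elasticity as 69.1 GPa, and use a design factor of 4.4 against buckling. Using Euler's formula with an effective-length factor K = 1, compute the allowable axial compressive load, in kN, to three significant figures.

P_allow = 48.5 kN

I = πd⁴/64 = π×114⁴/64 = 8.291×10^6 mm⁴.
Effective length L_e = KL = 1×5.15 m = 5150 mm.
Euler critical load P_cr = π²EI/L_e² = π²×69100×8.291×10^6/5150² = 213200 N.
P_allow = P_cr/n = 213200/4.4 = 48450 N.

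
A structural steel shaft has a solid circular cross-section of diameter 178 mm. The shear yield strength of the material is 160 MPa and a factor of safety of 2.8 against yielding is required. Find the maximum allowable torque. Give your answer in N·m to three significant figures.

τ_allow = 160/2.8 = 57.14 MPa.
For a solid shaft T_allow = τ_allow·πd³/16; πd³/16 = π×178³/16 = 1.107×10^6 mm³.
T_allow = 57.14×1.107×10^6 = 6.328×10^7 N·mm = 63280 N·m.

T_allow = 63300 N·m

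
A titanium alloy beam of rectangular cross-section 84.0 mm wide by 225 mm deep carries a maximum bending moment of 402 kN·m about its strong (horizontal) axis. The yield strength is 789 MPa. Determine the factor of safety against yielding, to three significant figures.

n = 1.39

Section modulus S = bh²/6 = 84.0×225²/6 = 708800 mm³.
σ = M/S = 4.0200×10^8/708800 = 567.2 MPa.
n = 789/567.2 = 1.391.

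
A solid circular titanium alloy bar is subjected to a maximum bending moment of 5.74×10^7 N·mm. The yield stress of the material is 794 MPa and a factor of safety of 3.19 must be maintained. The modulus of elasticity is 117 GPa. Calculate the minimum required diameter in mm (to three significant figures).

σ_allow = 794/3.19 = 248.9 MPa.
For a solid circular section σ = 32M/(πd³), so d³ = 32M/(π σ_allow) = 32×5.7400×10^7/(π×248.9) = 2.349×10^6 mm³.
d = 132.9 mm.

d = 133 mm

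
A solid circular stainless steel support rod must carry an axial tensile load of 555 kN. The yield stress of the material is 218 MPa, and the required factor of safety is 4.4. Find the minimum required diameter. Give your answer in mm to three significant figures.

Allowable stress σ_allow = 218/4.4 = 49.55 MPa.
Required area A = F/σ_allow = 555000/49.55 = 11200 mm².
A = πd²/4 → d = √(4A/π) = 119.4 mm.

d = 119 mm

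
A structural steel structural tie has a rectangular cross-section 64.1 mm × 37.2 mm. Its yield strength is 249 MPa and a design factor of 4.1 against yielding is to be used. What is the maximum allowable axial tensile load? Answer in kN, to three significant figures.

σ_allow = 249/4.1 = 60.73 MPa.
A = 64.1×37.2 = 2385 mm².
F_allow = σ_allow × A = 60.73×2385 = 144800 N.

F_allow = 145 kN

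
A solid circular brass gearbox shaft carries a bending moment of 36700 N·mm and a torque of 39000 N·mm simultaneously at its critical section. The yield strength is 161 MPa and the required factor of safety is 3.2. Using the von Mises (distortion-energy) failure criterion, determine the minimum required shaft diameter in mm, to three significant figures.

d = 21.6 mm

σ_allow = σ_y/n = 161/3.2 = 50.31 MPa.
For a solid shaft σ_b = 32M/(πd³) and τ = 16T/(πd³), so the von Mises stress is σ' = (16/πd³)·√(4M²+3T²).
√(4M²+3T²) = √(4×(36700)² + 3×(39000)²) = 99750 N·mm.
d³ = 16×99750/(π×50.31) = 10100 mm³.
d = 21.61 mm.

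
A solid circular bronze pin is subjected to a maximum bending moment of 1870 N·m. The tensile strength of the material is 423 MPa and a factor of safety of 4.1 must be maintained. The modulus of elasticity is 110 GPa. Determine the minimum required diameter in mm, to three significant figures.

d = 56.9 mm

σ_allow = 423/4.1 = 103.2 MPa.
For a solid circular section σ = 32M/(πd³), so d³ = 32M/(π σ_allow) = 32×1870000/(π×103.2) = 184600 mm³.
d = 56.94 mm.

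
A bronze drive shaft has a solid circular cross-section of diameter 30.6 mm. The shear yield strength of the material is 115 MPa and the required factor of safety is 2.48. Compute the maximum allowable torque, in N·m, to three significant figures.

τ_allow = 115/2.48 = 46.37 MPa.
For a solid shaft T_allow = τ_allow·πd³/16; πd³/16 = π×30.6³/16 = 5626 mm³.
T_allow = 46.37×5626 = 260900 N·mm = 260.9 N·m.

T_allow = 261 N·m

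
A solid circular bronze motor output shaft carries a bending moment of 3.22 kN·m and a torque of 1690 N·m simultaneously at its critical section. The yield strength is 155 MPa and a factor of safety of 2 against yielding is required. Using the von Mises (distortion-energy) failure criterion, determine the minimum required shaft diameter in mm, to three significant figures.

d = 77.5 mm

σ_allow = σ_y/n = 155/2 = 77.50 MPa.
For a solid shaft σ_b = 32M/(πd³) and τ = 16T/(πd³), so the von Mises stress is σ' = (16/πd³)·√(4M²+3T²).
√(4M²+3T²) = √(4×(3.220×10^6)² + 3×(1.690×10^6)²) = 7.074×10^6 N·mm.
d³ = 16×7.074×10^6/(π×77.50) = 464900 mm³.
d = 77.47 mm.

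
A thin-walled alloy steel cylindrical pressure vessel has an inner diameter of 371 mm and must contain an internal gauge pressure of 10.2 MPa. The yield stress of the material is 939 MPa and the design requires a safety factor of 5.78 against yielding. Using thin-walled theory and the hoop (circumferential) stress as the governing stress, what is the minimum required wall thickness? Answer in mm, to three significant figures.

σ_allow = 939/5.78 = 162.5 MPa.
Hoop stress σ_h = pD/(2t), so t = pD/(2σ_allow) = 10.2×371/(2×162.5) = 11.65 mm.

t = 11.6 mm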